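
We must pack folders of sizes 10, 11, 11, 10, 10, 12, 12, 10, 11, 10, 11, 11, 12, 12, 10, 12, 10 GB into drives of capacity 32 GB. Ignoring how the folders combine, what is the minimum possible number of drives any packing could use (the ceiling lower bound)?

Total size = 10 + 11 + 11 + 10 + 10 + 12 + 12 + 10 + 11 + 10 + 11 + 11 + 12 + 12 + 10 + 12 + 10 = 185 GB.
⌈185 / 32⌉ = 6.

6 drives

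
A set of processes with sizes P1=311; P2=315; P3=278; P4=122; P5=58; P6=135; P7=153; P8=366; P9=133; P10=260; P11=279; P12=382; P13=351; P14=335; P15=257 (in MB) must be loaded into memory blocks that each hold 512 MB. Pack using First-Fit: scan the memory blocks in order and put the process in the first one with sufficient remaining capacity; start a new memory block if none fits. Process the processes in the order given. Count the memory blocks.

10

Put P1 (311 MB) in memory block 1; 201 MB remain.
Put P2 (315 MB) in memory block 2; 197 MB remain.
Put P3 (278 MB) in memory block 3; 234 MB remain.
Put P4 (122 MB) in memory block 1; 79 MB remain.
Put P5 (58 MB) in memory block 1; 21 MB remain.
Put P6 (135 MB) in memory block 2; 62 MB remain.
Put P7 (153 MB) in memory block 3; 81 MB remain.
Put P8 (366 MB) in memory block 4; 146 MB remain.
Put P9 (133 MB) in memory block 4; 13 MB remain.
Put P10 (260 MB) in memory block 5; 252 MB remain.
Put P11 (279 MB) in memory block 6; 233 MB remain.
Put P12 (382 MB) in memory block 7; 130 MB remain.
Put P13 (351 MB) in memory block 8; 161 MB remain.
Put P14 (335 MB) in memory block 9; 177 MB remain.
Put P15 (257 MB) in memory block 10; 255 MB remain.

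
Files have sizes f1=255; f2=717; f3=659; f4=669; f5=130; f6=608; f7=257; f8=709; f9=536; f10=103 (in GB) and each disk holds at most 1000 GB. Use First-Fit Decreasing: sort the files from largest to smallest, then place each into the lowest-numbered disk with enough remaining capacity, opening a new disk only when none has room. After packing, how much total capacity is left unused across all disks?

1357

Sorted descending: 717, 709, 669, 659, 608, 536, 257, 255, 130, 103.
Put 717 GB in disk 1; 283 GB remain.
Put 709 GB in disk 2; 291 GB remain.
Put 669 GB in disk 3; 331 GB remain.
Put 659 GB in disk 4; 341 GB remain.
Put 608 GB in disk 5; 392 GB remain.
Put 536 GB in disk 6; 464 GB remain.
Put 257 GB in disk 1; 26 GB remain.
Put 255 GB in disk 2; 36 GB remain.
Put 130 GB in disk 3; 201 GB remain.
Put 103 GB in disk 3; 98 GB remain.
6 disks × 1000 GB = 6000 GB; used 4643 GB; unused 1357 GB.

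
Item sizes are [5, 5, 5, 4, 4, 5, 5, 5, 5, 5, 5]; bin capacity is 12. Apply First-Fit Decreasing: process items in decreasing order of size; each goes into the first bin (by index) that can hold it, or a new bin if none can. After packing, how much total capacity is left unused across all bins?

Sorted descending: 5, 5, 5, 5, 5, 5, 5, 5, 5, 4, 4.
bin 1: place 5, 7 left
bin 1: place 5, 2 left
bin 2: place 5, 7 left
bin 2: place 5, 2 left
bin 3: place 5, 7 left
bin 3: place 5, 2 left
bin 4: place 5, 7 left
bin 4: place 5, 2 left
bin 5: place 5, 7 left
bin 5: place 4, 3 left
bin 6: place 4, 8 left
6 bins × 12 = 72; used 53; unused 19.

19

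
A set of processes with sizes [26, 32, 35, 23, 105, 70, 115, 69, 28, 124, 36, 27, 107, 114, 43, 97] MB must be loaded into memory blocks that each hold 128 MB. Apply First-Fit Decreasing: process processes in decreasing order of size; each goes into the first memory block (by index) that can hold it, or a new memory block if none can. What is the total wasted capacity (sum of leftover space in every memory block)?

101

Sorted descending: 124, 115, 114, 107, 105, 97, 70, 69, 43, 36, 35, 32, 28, 27, 26, 23.
124 MB → memory block 1 (remaining 4 MB)
115 MB → memory block 2 (remaining 13 MB)
114 MB → memory block 3 (remaining 14 MB)
107 MB → memory block 4 (remaining 21 MB)
105 MB → memory block 5 (remaining 23 MB)
97 MB → memory block 6 (remaining 31 MB)
70 MB → memory block 7 (remaining 58 MB)
69 MB → memory block 8 (remaining 59 MB)
43 MB → memory block 7 (remaining 15 MB)
36 MB → memory block 8 (remaining 23 MB)
35 MB → memory block 9 (remaining 93 MB)
32 MB → memory block 9 (remaining 61 MB)
28 MB → memory block 6 (remaining 3 MB)
27 MB → memory block 9 (remaining 34 MB)
26 MB → memory block 9 (remaining 8 MB)
23 MB → memory block 5 (remaining 0 MB)
9 memory blocks × 128 MB = 1152 MB; used 1051 MB; unused 101 MB.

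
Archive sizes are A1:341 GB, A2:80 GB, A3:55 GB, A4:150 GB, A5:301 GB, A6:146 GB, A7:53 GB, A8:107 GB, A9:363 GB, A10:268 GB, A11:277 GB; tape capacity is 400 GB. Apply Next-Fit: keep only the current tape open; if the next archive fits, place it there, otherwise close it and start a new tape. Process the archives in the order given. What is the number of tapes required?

tape 1: place A1 (341 GB), 59 GB left
tape 2: place A2 (80 GB), 320 GB left
tape 2: place A3 (55 GB), 265 GB left
tape 2: place A4 (150 GB), 115 GB left
tape 3: place A5 (301 GB), 99 GB left
tape 4: place A6 (146 GB), 254 GB left
tape 4: place A7 (53 GB), 201 GB left
tape 4: place A8 (107 GB), 94 GB left
tape 5: place A9 (363 GB), 37 GB left
tape 6: place A10 (268 GB), 132 GB left
tape 7: place A11 (277 GB), 123 GB left

7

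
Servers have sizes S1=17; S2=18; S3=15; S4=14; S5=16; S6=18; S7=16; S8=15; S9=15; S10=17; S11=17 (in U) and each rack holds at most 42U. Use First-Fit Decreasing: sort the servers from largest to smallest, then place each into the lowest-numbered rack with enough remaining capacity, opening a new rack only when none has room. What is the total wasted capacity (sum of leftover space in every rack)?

74

Sorted descending: 18, 18, 17, 17, 17, 16, 16, 15, 15, 15, 14.
rack 1: place 18U, 24U left
rack 1: place 18U, 6U left
rack 2: place 17U, 25U left
rack 2: place 17U, 8U left
rack 3: place 17U, 25U left
rack 3: place 16U, 9U left
rack 4: place 16U, 26U left
rack 4: place 15U, 11U left
rack 5: place 15U, 27U left
rack 5: place 15U, 12U left
rack 6: place 14U, 28U left
6 racks × 42U = 252U; used 178U; unused 74U.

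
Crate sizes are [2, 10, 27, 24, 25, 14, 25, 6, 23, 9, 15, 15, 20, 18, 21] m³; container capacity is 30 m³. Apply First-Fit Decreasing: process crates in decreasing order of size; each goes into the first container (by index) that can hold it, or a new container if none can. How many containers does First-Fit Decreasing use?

Sorted descending: 27, 25, 25, 24, 23, 21, 20, 18, 15, 15, 14, 10, 9, 6, 2.
container 1: place 27 m³, 3 m³ left
container 2: place 25 m³, 5 m³ left
container 3: place 25 m³, 5 m³ left
container 4: place 24 m³, 6 m³ left
container 5: place 23 m³, 7 m³ left
container 6: place 21 m³, 9 m³ left
container 7: place 20 m³, 10 m³ left
container 8: place 18 m³, 12 m³ left
container 9: place 15 m³, 15 m³ left
container 9: place 15 m³, 0 m³ left
container 10: place 14 m³, 16 m³ left
container 7: place 10 m³, 0 m³ left
container 6: place 9 m³, 0 m³ left
container 4: place 6 m³, 0 m³ left
container 1: place 2 m³, 1 m³ left

10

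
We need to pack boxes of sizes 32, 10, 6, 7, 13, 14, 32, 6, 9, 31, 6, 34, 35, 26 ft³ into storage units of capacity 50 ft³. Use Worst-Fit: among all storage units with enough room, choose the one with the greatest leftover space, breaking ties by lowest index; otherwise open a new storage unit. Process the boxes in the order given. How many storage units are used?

Put 32 ft³ in storage unit 1; 18 ft³ remain.
Put 10 ft³ in storage unit 1; 8 ft³ remain.
Put 6 ft³ in storage unit 1; 2 ft³ remain.
Put 7 ft³ in storage unit 2; 43 ft³ remain.
Put 13 ft³ in storage unit 2; 30 ft³ remain.
Put 14 ft³ in storage unit 2; 16 ft³ remain.
Put 32 ft³ in storage unit 3; 18 ft³ remain.
Put 6 ft³ in storage unit 3; 12 ft³ remain.
Put 9 ft³ in storage unit 2; 7 ft³ remain.
Put 31 ft³ in storage unit 4; 19 ft³ remain.
Put 6 ft³ in storage unit 4; 13 ft³ remain.
Put 34 ft³ in storage unit 5; 16 ft³ remain.
Put 35 ft³ in storage unit 6; 15 ft³ remain.
Put 26 ft³ in storage unit 7; 24 ft³ remain.
Final storage units: [32,10,6] [7,13,14,9] [32,6] [31,6] [34] [35] [26].

7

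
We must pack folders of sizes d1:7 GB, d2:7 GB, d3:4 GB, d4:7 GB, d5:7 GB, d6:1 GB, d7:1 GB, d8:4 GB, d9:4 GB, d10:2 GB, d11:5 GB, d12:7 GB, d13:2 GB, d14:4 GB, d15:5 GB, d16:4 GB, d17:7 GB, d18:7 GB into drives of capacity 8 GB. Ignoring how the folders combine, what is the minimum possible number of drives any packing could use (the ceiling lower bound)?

Total size = 7 + 7 + 4 + 7 + 7 + 1 + 1 + 4 + 4 + 2 + 5 + 7 + 2 + 4 + 5 + 4 + 7 + 7 = 85 GB.
⌈85 / 8⌉ = 11.

11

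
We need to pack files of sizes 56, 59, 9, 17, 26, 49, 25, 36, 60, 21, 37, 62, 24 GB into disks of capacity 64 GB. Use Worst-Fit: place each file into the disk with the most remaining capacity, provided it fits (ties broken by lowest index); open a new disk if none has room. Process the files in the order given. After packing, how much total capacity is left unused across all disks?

95

disk 1: place 56 GB, 8 GB left
disk 2: place 59 GB, 5 GB left
disk 3: place 9 GB, 55 GB left
disk 3: place 17 GB, 38 GB left
disk 3: place 26 GB, 12 GB left
disk 4: place 49 GB, 15 GB left
disk 5: place 25 GB, 39 GB left
disk 5: place 36 GB, 3 GB left
disk 6: place 60 GB, 4 GB left
disk 7: place 21 GB, 43 GB left
disk 7: place 37 GB, 6 GB left
disk 8: place 62 GB, 2 GB left
disk 9: place 24 GB, 40 GB left
9 disks × 64 GB = 576 GB; used 481 GB; unused 95 GB.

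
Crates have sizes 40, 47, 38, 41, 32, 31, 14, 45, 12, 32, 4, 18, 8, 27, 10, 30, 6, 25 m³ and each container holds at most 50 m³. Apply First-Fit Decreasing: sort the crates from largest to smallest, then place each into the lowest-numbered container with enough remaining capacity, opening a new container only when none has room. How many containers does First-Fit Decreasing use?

Sorted descending: 47, 45, 41, 40, 38, 32, 32, 31, 30, 27, 25, 18, 14, 12, 10, 8, 6, 4.
Put 47 m³ in container 1; 3 m³ remain.
Put 45 m³ in container 2; 5 m³ remain.
Put 41 m³ in container 3; 9 m³ remain.
Put 40 m³ in container 4; 10 m³ remain.
Put 38 m³ in container 5; 12 m³ remain.
Put 32 m³ in container 6; 18 m³ remain.
Put 32 m³ in container 7; 18 m³ remain.
Put 31 m³ in container 8; 19 m³ remain.
Put 30 m³ in container 9; 20 m³ remain.
Put 27 m³ in container 10; 23 m³ remain.
Put 25 m³ in container 11; 25 m³ remain.
Put 18 m³ in container 6; 0 m³ remain.
Put 14 m³ in container 7; 4 m³ remain.
Put 12 m³ in container 5; 0 m³ remain.
Put 10 m³ in container 4; 0 m³ remain.
Put 8 m³ in container 3; 1 m³ remain.
Put 6 m³ in container 8; 13 m³ remain.
Put 4 m³ in container 2; 1 m³ remain.

11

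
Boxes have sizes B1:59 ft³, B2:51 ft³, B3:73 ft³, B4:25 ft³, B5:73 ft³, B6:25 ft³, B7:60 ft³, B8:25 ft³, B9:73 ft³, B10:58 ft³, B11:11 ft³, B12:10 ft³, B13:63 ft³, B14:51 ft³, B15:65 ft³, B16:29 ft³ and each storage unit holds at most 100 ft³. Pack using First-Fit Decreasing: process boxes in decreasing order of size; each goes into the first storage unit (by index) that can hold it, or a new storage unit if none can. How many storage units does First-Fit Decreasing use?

10 storage units

Sorted descending: 73, 73, 73, 65, 63, 60, 59, 58, 51, 51, 29, 25, 25, 25, 11, 10.
Put 73 ft³ in storage unit 1; 27 ft³ remain.
Put 73 ft³ in storage unit 2; 27 ft³ remain.
Put 73 ft³ in storage unit 3; 27 ft³ remain.
Put 65 ft³ in storage unit 4; 35 ft³ remain.
Put 63 ft³ in storage unit 5; 37 ft³ remain.
Put 60 ft³ in storage unit 6; 40 ft³ remain.
Put 59 ft³ in storage unit 7; 41 ft³ remain.
Put 58 ft³ in storage unit 8; 42 ft³ remain.
Put 51 ft³ in storage unit 9; 49 ft³ remain.
Put 51 ft³ in storage unit 10; 49 ft³ remain.
Put 29 ft³ in storage unit 4; 6 ft³ remain.
Put 25 ft³ in storage unit 1; 2 ft³ remain.
Put 25 ft³ in storage unit 2; 2 ft³ remain.
Put 25 ft³ in storage unit 3; 2 ft³ remain.
Put 11 ft³ in storage unit 5; 26 ft³ remain.
Put 10 ft³ in storage unit 5; 16 ft³ remain.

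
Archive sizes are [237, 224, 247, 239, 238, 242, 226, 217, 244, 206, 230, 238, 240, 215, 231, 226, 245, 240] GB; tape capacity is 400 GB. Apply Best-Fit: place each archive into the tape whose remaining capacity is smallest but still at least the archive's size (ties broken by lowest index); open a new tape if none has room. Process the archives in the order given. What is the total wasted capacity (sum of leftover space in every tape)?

3015

tape 1: place 237 GB, 163 GB left
tape 2: place 224 GB, 176 GB left
tape 3: place 247 GB, 153 GB left
tape 4: place 239 GB, 161 GB left
tape 5: place 238 GB, 162 GB left
tape 6: place 242 GB, 158 GB left
tape 7: place 226 GB, 174 GB left
tape 8: place 217 GB, 183 GB left
tape 9: place 244 GB, 156 GB left
tape 10: place 206 GB, 194 GB left
tape 11: place 230 GB, 170 GB left
tape 12: place 238 GB, 162 GB left
tape 13: place 240 GB, 160 GB left
tape 14: place 215 GB, 185 GB left
tape 15: place 231 GB, 169 GB left
tape 16: place 226 GB, 174 GB left
tape 17: place 245 GB, 155 GB left
tape 18: place 240 GB, 160 GB left
18 tapes × 400 GB = 7200 GB; used 4185 GB; unused 3015 GB.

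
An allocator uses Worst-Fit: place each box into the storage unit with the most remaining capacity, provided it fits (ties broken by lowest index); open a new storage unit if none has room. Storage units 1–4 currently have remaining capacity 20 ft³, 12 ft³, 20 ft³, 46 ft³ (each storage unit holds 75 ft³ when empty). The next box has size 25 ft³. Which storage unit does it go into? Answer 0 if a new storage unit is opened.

Storage units with room: storage unit 4 (46 ft³).
Most room is storage unit 4 with 46 ft³ free.

4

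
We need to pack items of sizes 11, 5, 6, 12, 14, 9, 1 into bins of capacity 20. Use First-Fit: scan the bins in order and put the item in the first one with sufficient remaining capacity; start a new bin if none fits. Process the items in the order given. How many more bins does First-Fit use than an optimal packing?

1

First-Fit: [11,5,1] [6,12] [14] [9] → 4 bins.
Total size 58; any packing needs at least ⌈58/20⌉ = 3 bins.
An optimal packing achieves that bound: [14,6] [12,5,1] [11,9] → 3 bins.
Excess: 4 − 3 = 1.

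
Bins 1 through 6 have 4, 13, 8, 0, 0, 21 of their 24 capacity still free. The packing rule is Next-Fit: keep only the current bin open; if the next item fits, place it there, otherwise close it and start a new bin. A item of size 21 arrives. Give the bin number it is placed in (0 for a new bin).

6

Next-Fit only looks at bin 6, which has 21 free.
21 fits there.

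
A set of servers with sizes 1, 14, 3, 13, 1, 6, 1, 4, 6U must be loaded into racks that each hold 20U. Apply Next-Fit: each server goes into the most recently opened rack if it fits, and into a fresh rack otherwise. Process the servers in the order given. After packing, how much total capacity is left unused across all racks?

11

rack 1: place 1U, 19U left
rack 1: place 14U, 5U left
rack 1: place 3U, 2U left
rack 2: place 13U, 7U left
rack 2: place 1U, 6U left
rack 2: place 6U, 0U left
rack 3: place 1U, 19U left
rack 3: place 4U, 15U left
rack 3: place 6U, 9U left
3 racks × 20U = 60U; used 49U; unused 11U.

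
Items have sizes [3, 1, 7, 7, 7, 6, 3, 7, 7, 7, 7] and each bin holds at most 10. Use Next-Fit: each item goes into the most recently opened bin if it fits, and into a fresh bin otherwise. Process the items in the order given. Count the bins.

9

3 → bin 1 (remaining 7)
1 → bin 1 (remaining 6)
7 → bin 2 (remaining 3)
7 → bin 3 (remaining 3)
7 → bin 4 (remaining 3)
6 → bin 5 (remaining 4)
3 → bin 5 (remaining 1)
7 → bin 6 (remaining 3)
7 → bin 7 (remaining 3)
7 → bin 8 (remaining 3)
7 → bin 9 (remaining 3)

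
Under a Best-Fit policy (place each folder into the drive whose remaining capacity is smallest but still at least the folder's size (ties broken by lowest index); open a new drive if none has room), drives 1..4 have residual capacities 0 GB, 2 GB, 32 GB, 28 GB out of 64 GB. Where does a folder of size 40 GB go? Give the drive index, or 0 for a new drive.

0

No drive has ≥ 40 GB free, so a new drive is opened.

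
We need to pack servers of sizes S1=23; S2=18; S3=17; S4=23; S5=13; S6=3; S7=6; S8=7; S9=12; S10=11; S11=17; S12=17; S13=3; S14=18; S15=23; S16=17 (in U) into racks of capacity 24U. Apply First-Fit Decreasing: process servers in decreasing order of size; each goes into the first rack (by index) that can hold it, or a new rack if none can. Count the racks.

11

Sorted descending: 23, 23, 23, 18, 18, 17, 17, 17, 17, 13, 12, 11, 7, 6, 3, 3.
23U → rack 1 (remaining 1U)
23U → rack 2 (remaining 1U)
23U → rack 3 (remaining 1U)
18U → rack 4 (remaining 6U)
18U → rack 5 (remaining 6U)
17U → rack 6 (remaining 7U)
17U → rack 7 (remaining 7U)
17U → rack 8 (remaining 7U)
17U → rack 9 (remaining 7U)
13U → rack 10 (remaining 11U)
12U → rack 11 (remaining 12U)
11U → rack 10 (remaining 0U)
7U → rack 6 (remaining 0U)
6U → rack 4 (remaining 0U)
3U → rack 5 (remaining 3U)
3U → rack 5 (remaining 0U)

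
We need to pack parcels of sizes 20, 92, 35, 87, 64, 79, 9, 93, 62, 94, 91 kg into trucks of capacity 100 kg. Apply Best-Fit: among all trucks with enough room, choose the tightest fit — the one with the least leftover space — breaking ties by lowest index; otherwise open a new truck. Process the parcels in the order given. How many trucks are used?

9 trucks

20 kg → truck 1 (remaining 80 kg)
92 kg → truck 2 (remaining 8 kg)
35 kg → truck 1 (remaining 45 kg)
87 kg → truck 3 (remaining 13 kg)
64 kg → truck 4 (remaining 36 kg)
79 kg → truck 5 (remaining 21 kg)
9 kg → truck 3 (remaining 4 kg)
93 kg → truck 6 (remaining 7 kg)
62 kg → truck 7 (remaining 38 kg)
94 kg → truck 8 (remaining 6 kg)
91 kg → truck 9 (remaining 9 kg)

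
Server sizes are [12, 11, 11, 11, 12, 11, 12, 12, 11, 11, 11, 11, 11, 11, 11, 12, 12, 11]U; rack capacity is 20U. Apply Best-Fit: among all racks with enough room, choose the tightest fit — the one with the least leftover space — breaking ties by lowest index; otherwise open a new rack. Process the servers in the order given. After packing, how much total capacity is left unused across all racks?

156

rack 1: place 12U, 8U left
rack 2: place 11U, 9U left
rack 3: place 11U, 9U left
rack 4: place 11U, 9U left
rack 5: place 12U, 8U left
rack 6: place 11U, 9U left
rack 7: place 12U, 8U left
rack 8: place 12U, 8U left
rack 9: place 11U, 9U left
rack 10: place 11U, 9U left
rack 11: place 11U, 9U left
rack 12: place 11U, 9U left
rack 13: place 11U, 9U left
rack 14: place 11U, 9U left
rack 15: place 11U, 9U left
rack 16: place 12U, 8U left
rack 17: place 12U, 8U left
rack 18: place 11U, 9U left
18 racks × 20U = 360U; used 204U; unused 156U.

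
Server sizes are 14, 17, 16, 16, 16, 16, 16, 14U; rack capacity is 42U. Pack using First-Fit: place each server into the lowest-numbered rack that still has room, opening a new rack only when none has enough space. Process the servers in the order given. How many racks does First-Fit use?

4 racks

Put 14U in rack 1; 28U remain.
Put 17U in rack 1; 11U remain.
Put 16U in rack 2; 26U remain.
Put 16U in rack 2; 10U remain.
Put 16U in rack 3; 26U remain.
Put 16U in rack 3; 10U remain.
Put 16U in rack 4; 26U remain.
Put 14U in rack 4; 12U remain.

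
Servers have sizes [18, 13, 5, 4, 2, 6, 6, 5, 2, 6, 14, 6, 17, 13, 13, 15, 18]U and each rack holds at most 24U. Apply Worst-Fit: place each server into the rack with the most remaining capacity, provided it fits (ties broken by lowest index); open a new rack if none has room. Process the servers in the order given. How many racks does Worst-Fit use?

9 racks

18U → rack 1 (remaining 6U)
13U → rack 2 (remaining 11U)
5U → rack 2 (remaining 6U)
4U → rack 1 (remaining 2U)
2U → rack 2 (remaining 4U)
6U → rack 3 (remaining 18U)
6U → rack 3 (remaining 12U)
5U → rack 3 (remaining 7U)
2U → rack 3 (remaining 5U)
6U → rack 4 (remaining 18U)
14U → rack 4 (remaining 4U)
6U → rack 5 (remaining 18U)
17U → rack 5 (remaining 1U)
13U → rack 6 (remaining 11U)
13U → rack 7 (remaining 11U)
15U → rack 8 (remaining 9U)
18U → rack 9 (remaining 6U)
Final racks: [18,4] [13,5,2] [6,6,5,2] [6,14] [6,17] [13] [13] [15] [18].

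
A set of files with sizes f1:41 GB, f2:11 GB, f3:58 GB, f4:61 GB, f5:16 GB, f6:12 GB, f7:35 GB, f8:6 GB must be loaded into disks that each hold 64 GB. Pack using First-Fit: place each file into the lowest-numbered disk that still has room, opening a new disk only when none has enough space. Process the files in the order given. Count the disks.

f1 (41 GB) → disk 1 (remaining 23 GB)
f2 (11 GB) → disk 1 (remaining 12 GB)
f3 (58 GB) → disk 2 (remaining 6 GB)
f4 (61 GB) → disk 3 (remaining 3 GB)
f5 (16 GB) → disk 4 (remaining 48 GB)
f6 (12 GB) → disk 1 (remaining 0 GB)
f7 (35 GB) → disk 4 (remaining 13 GB)
f8 (6 GB) → disk 2 (remaining 0 GB)

4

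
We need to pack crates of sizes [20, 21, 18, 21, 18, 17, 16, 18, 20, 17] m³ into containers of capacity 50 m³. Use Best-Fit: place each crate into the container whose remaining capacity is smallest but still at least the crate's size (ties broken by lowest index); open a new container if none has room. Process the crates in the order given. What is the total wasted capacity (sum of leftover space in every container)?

64

container 1: place 20 m³, 30 m³ left
container 1: place 21 m³, 9 m³ left
container 2: place 18 m³, 32 m³ left
container 2: place 21 m³, 11 m³ left
container 3: place 18 m³, 32 m³ left
container 3: place 17 m³, 15 m³ left
container 4: place 16 m³, 34 m³ left
container 4: place 18 m³, 16 m³ left
container 5: place 20 m³, 30 m³ left
container 5: place 17 m³, 13 m³ left
5 containers × 50 m³ = 250 m³; used 186 m³; unused 64 m³.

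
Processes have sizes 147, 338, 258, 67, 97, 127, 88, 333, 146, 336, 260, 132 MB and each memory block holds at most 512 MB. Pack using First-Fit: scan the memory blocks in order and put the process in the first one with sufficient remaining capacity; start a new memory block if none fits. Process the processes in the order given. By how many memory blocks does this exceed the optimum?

First-Fit: [147,338] [258,67,97,88] [127,333] [146,336] [260,132] → 5 memory blocks.
Total size 2329 MB; any packing needs at least ⌈2329/512⌉ = 5 memory blocks.
So 5 is already optimal.

0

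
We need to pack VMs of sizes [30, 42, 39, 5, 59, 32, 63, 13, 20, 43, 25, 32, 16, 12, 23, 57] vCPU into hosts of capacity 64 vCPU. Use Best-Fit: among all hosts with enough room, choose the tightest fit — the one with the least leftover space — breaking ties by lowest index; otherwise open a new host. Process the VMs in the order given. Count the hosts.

host 1: place 30 vCPU, 34 vCPU left
host 2: place 42 vCPU, 22 vCPU left
host 3: place 39 vCPU, 25 vCPU left
host 2: place 5 vCPU, 17 vCPU left
host 4: place 59 vCPU, 5 vCPU left
host 1: place 32 vCPU, 2 vCPU left
host 5: place 63 vCPU, 1 vCPU left
host 2: place 13 vCPU, 4 vCPU left
host 3: place 20 vCPU, 5 vCPU left
host 6: place 43 vCPU, 21 vCPU left
host 7: place 25 vCPU, 39 vCPU left
host 7: place 32 vCPU, 7 vCPU left
host 6: place 16 vCPU, 5 vCPU left
host 8: place 12 vCPU, 52 vCPU left
host 8: place 23 vCPU, 29 vCPU left
host 9: place 57 vCPU, 7 vCPU left
Final hosts: [30,32] [42,5,13] [39,20] [59] [63] [43,16] [25,32] [12,23] [57].

9 hosts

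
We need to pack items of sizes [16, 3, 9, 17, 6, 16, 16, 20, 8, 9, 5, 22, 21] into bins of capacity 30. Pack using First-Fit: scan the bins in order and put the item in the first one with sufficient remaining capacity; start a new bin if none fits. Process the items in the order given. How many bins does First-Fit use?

bin 1: place 16, 14 left
bin 1: place 3, 11 left
bin 1: place 9, 2 left
bin 2: place 17, 13 left
bin 2: place 6, 7 left
bin 3: place 16, 14 left
bin 4: place 16, 14 left
bin 5: place 20, 10 left
bin 3: place 8, 6 left
bin 4: place 9, 5 left
bin 2: place 5, 2 left
bin 6: place 22, 8 left
bin 7: place 21, 9 left

7 bins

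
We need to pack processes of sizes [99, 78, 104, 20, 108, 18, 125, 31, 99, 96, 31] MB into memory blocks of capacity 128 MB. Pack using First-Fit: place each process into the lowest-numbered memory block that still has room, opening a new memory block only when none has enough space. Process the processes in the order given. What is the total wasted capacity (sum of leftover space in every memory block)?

87

99 MB → memory block 1 (remaining 29 MB)
78 MB → memory block 2 (remaining 50 MB)
104 MB → memory block 3 (remaining 24 MB)
20 MB → memory block 1 (remaining 9 MB)
108 MB → memory block 4 (remaining 20 MB)
18 MB → memory block 2 (remaining 32 MB)
125 MB → memory block 5 (remaining 3 MB)
31 MB → memory block 2 (remaining 1 MB)
99 MB → memory block 6 (remaining 29 MB)
96 MB → memory block 7 (remaining 32 MB)
31 MB → memory block 7 (remaining 1 MB)
7 memory blocks × 128 MB = 896 MB; used 809 MB; unused 87 MB.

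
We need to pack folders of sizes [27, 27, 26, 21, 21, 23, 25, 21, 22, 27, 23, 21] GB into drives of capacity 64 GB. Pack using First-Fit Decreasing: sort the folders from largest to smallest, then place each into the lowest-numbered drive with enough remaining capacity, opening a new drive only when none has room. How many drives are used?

Sorted descending: 27, 27, 27, 26, 25, 23, 23, 22, 21, 21, 21, 21.
Put 27 GB in drive 1; 37 GB remain.
Put 27 GB in drive 1; 10 GB remain.
Put 27 GB in drive 2; 37 GB remain.
Put 26 GB in drive 2; 11 GB remain.
Put 25 GB in drive 3; 39 GB remain.
Put 23 GB in drive 3; 16 GB remain.
Put 23 GB in drive 4; 41 GB remain.
Put 22 GB in drive 4; 19 GB remain.
Put 21 GB in drive 5; 43 GB remain.
Put 21 GB in drive 5; 22 GB remain.
Put 21 GB in drive 5; 1 GB remain.
Put 21 GB in drive 6; 43 GB remain.
Final drives: [27,27] [27,26] [25,23] [23,22] [21,21,21] [21].

6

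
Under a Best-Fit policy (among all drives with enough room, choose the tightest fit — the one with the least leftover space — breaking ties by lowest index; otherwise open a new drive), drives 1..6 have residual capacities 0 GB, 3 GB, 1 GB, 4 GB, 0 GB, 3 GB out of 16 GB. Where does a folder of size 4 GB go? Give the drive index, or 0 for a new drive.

Drives with room: drive 4 (4 GB).
Tightest fit is drive 4 with 4 GB free.

4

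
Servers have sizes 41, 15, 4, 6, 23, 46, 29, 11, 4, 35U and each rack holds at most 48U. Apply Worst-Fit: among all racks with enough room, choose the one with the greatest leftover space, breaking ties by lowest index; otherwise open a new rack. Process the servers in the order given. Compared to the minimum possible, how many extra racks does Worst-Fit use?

0

Worst-Fit: [41] [15,4,6,23] [46] [29,11,4] [35] → 5 racks.
Total size 214U; any packing needs at least ⌈214/48⌉ = 5 racks.
So 5 is already optimal.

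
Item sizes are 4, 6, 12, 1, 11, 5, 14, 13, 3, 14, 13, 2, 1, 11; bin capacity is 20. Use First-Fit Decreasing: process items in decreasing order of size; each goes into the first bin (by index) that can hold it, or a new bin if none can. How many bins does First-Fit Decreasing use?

7

Sorted descending: 14, 14, 13, 13, 12, 11, 11, 6, 5, 4, 3, 2, 1, 1.
Put 14 in bin 1; 6 remain.
Put 14 in bin 2; 6 remain.
Put 13 in bin 3; 7 remain.
Put 13 in bin 4; 7 remain.
Put 12 in bin 5; 8 remain.
Put 11 in bin 6; 9 remain.
Put 11 in bin 7; 9 remain.
Put 6 in bin 1; 0 remain.
Put 5 in bin 2; 1 remain.
Put 4 in bin 3; 3 remain.
Put 3 in bin 3; 0 remain.
Put 2 in bin 4; 5 remain.
Put 1 in bin 2; 0 remain.
Put 1 in bin 4; 4 remain.
Final bins: [14,6] [14,5,1] [13,4,3] [13,2,1] [12] [11] [11].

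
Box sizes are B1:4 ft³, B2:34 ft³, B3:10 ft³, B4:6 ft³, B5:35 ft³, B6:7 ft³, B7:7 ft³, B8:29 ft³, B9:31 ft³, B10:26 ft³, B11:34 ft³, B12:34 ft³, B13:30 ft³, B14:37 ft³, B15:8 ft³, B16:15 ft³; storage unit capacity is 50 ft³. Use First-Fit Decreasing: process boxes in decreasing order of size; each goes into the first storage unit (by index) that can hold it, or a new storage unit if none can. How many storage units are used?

9 storage units

Sorted descending: 37, 35, 34, 34, 34, 31, 30, 29, 26, 15, 10, 8, 7, 7, 6, 4.
Put 37 ft³ in storage unit 1; 13 ft³ remain.
Put 35 ft³ in storage unit 2; 15 ft³ remain.
Put 34 ft³ in storage unit 3; 16 ft³ remain.
Put 34 ft³ in storage unit 4; 16 ft³ remain.
Put 34 ft³ in storage unit 5; 16 ft³ remain.
Put 31 ft³ in storage unit 6; 19 ft³ remain.
Put 30 ft³ in storage unit 7; 20 ft³ remain.
Put 29 ft³ in storage unit 8; 21 ft³ remain.
Put 26 ft³ in storage unit 9; 24 ft³ remain.
Put 15 ft³ in storage unit 2; 0 ft³ remain.
Put 10 ft³ in storage unit 1; 3 ft³ remain.
Put 8 ft³ in storage unit 3; 8 ft³ remain.
Put 7 ft³ in storage unit 3; 1 ft³ remain.
Put 7 ft³ in storage unit 4; 9 ft³ remain.
Put 6 ft³ in storage unit 4; 3 ft³ remain.
Put 4 ft³ in storage unit 5; 12 ft³ remain.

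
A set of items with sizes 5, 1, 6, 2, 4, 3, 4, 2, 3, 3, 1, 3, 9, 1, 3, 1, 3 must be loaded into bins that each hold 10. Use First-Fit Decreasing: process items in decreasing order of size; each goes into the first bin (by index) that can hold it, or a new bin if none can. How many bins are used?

Sorted descending: 9, 6, 5, 4, 4, 3, 3, 3, 3, 3, 3, 2, 2, 1, 1, 1, 1.
Put 9 in bin 1; 1 remain.
Put 6 in bin 2; 4 remain.
Put 5 in bin 3; 5 remain.
Put 4 in bin 2; 0 remain.
Put 4 in bin 3; 1 remain.
Put 3 in bin 4; 7 remain.
Put 3 in bin 4; 4 remain.
Put 3 in bin 4; 1 remain.
Put 3 in bin 5; 7 remain.
Put 3 in bin 5; 4 remain.
Put 3 in bin 5; 1 remain.
Put 2 in bin 6; 8 remain.
Put 2 in bin 6; 6 remain.
Put 1 in bin 1; 0 remain.
Put 1 in bin 3; 0 remain.
Put 1 in bin 4; 0 remain.
Put 1 in bin 5; 0 remain.

6 bins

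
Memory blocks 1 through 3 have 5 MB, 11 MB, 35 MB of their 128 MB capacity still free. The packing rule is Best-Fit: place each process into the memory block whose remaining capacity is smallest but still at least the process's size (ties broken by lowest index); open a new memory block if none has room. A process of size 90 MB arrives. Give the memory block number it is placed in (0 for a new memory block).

No memory block has ≥ 90 MB free, so a new memory block is opened.

0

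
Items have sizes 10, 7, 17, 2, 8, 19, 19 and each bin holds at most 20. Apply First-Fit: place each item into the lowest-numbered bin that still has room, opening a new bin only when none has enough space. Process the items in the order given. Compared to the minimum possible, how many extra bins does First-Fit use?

0

First-Fit: [10,7,2] [17] [8] [19] [19] → 5 bins.
Total size 82; any packing needs at least ⌈82/20⌉ = 5 bins.
So 5 is already optimal.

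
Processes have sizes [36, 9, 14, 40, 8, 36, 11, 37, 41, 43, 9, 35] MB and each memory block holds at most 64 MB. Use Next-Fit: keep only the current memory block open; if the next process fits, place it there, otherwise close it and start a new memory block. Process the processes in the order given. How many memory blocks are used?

7 memory blocks

36 MB → memory block 1 (remaining 28 MB)
9 MB → memory block 1 (remaining 19 MB)
14 MB → memory block 1 (remaining 5 MB)
40 MB → memory block 2 (remaining 24 MB)
8 MB → memory block 2 (remaining 16 MB)
36 MB → memory block 3 (remaining 28 MB)
11 MB → memory block 3 (remaining 17 MB)
37 MB → memory block 4 (remaining 27 MB)
41 MB → memory block 5 (remaining 23 MB)
43 MB → memory block 6 (remaining 21 MB)
9 MB → memory block 6 (remaining 12 MB)
35 MB → memory block 7 (remaining 29 MB)
Final memory blocks: [36,9,14] [40,8] [36,11] [37] [41] [43,9] [35].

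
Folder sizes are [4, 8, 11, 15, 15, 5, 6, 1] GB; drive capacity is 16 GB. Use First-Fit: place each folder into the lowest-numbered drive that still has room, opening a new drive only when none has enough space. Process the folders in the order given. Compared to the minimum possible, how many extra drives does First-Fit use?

First-Fit: [4,8,1] [11,5] [15] [15] [6] → 5 drives.
Total size 65 GB; any packing needs at least ⌈65/16⌉ = 5 drives.
So 5 is already optimal.

0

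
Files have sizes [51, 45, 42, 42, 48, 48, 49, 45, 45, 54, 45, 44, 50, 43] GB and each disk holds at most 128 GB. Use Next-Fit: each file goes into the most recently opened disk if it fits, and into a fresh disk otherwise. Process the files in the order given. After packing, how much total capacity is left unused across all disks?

245

Put 51 GB in disk 1; 77 GB remain.
Put 45 GB in disk 1; 32 GB remain.
Put 42 GB in disk 2; 86 GB remain.
Put 42 GB in disk 2; 44 GB remain.
Put 48 GB in disk 3; 80 GB remain.
Put 48 GB in disk 3; 32 GB remain.
Put 49 GB in disk 4; 79 GB remain.
Put 45 GB in disk 4; 34 GB remain.
Put 45 GB in disk 5; 83 GB remain.
Put 54 GB in disk 5; 29 GB remain.
Put 45 GB in disk 6; 83 GB remain.
Put 44 GB in disk 6; 39 GB remain.
Put 50 GB in disk 7; 78 GB remain.
Put 43 GB in disk 7; 35 GB remain.
7 disks × 128 GB = 896 GB; used 651 GB; unused 245 GB.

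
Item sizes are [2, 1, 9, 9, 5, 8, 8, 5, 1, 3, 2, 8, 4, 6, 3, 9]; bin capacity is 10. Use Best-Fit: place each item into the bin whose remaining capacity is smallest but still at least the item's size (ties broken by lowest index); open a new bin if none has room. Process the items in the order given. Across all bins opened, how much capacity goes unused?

17

Put 2 in bin 1; 8 remain.
Put 1 in bin 1; 7 remain.
Put 9 in bin 2; 1 remain.
Put 9 in bin 3; 1 remain.
Put 5 in bin 1; 2 remain.
Put 8 in bin 4; 2 remain.
Put 8 in bin 5; 2 remain.
Put 5 in bin 6; 5 remain.
Put 1 in bin 2; 0 remain.
Put 3 in bin 6; 2 remain.
Put 2 in bin 1; 0 remain.
Put 8 in bin 7; 2 remain.
Put 4 in bin 8; 6 remain.
Put 6 in bin 8; 0 remain.
Put 3 in bin 9; 7 remain.
Put 9 in bin 10; 1 remain.
10 bins × 10 = 100; used 83; unused 17.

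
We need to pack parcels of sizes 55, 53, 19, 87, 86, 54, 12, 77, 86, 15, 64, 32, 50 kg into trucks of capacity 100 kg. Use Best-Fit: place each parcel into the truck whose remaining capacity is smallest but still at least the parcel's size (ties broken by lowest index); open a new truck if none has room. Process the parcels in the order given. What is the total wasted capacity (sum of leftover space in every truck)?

truck 1: place 55 kg, 45 kg left
truck 2: place 53 kg, 47 kg left
truck 1: place 19 kg, 26 kg left
truck 3: place 87 kg, 13 kg left
truck 4: place 86 kg, 14 kg left
truck 5: place 54 kg, 46 kg left
truck 3: place 12 kg, 1 kg left
truck 6: place 77 kg, 23 kg left
truck 7: place 86 kg, 14 kg left
truck 6: place 15 kg, 8 kg left
truck 8: place 64 kg, 36 kg left
truck 8: place 32 kg, 4 kg left
truck 9: place 50 kg, 50 kg left
9 trucks × 100 kg = 900 kg; used 690 kg; unused 210 kg.

210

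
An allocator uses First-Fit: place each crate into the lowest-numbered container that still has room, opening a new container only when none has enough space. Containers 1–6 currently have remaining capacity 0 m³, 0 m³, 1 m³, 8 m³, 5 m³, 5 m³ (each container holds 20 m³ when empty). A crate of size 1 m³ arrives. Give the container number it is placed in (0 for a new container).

3

Containers with room: container 3 (1 m³), container 4 (8 m³), container 5 (5 m³), container 6 (5 m³).
The first with room is container 3.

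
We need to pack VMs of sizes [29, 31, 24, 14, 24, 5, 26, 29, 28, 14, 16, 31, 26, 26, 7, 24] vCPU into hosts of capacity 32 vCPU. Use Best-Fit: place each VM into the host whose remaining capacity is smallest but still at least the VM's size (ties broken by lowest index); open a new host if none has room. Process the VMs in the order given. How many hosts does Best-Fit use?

Put 29 vCPU in host 1; 3 vCPU remain.
Put 31 vCPU in host 2; 1 vCPU remain.
Put 24 vCPU in host 3; 8 vCPU remain.
Put 14 vCPU in host 4; 18 vCPU remain.
Put 24 vCPU in host 5; 8 vCPU remain.
Put 5 vCPU in host 3; 3 vCPU remain.
Put 26 vCPU in host 6; 6 vCPU remain.
Put 29 vCPU in host 7; 3 vCPU remain.
Put 28 vCPU in host 8; 4 vCPU remain.
Put 14 vCPU in host 4; 4 vCPU remain.
Put 16 vCPU in host 9; 16 vCPU remain.
Put 31 vCPU in host 10; 1 vCPU remain.
Put 26 vCPU in host 11; 6 vCPU remain.
Put 26 vCPU in host 12; 6 vCPU remain.
Put 7 vCPU in host 5; 1 vCPU remain.
Put 24 vCPU in host 13; 8 vCPU remain.
Final hosts: [29] [31] [24,5] [14,14] [24,7] [26] [29] [28] [16] [31] [26] [26] [24].

13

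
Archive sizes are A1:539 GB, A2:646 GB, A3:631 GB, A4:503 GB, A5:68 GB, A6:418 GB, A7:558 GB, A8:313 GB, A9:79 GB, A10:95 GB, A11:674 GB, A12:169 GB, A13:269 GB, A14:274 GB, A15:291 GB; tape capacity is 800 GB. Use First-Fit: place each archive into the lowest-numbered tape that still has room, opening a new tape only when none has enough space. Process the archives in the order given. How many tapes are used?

8

A1 (539 GB) → tape 1 (remaining 261 GB)
A2 (646 GB) → tape 2 (remaining 154 GB)
A3 (631 GB) → tape 3 (remaining 169 GB)
A4 (503 GB) → tape 4 (remaining 297 GB)
A5 (68 GB) → tape 1 (remaining 193 GB)
A6 (418 GB) → tape 5 (remaining 382 GB)
A7 (558 GB) → tape 6 (remaining 242 GB)
A8 (313 GB) → tape 5 (remaining 69 GB)
A9 (79 GB) → tape 1 (remaining 114 GB)
A10 (95 GB) → tape 1 (remaining 19 GB)
A11 (674 GB) → tape 7 (remaining 126 GB)
A12 (169 GB) → tape 3 (remaining 0 GB)
A13 (269 GB) → tape 4 (remaining 28 GB)
A14 (274 GB) → tape 8 (remaining 526 GB)
A15 (291 GB) → tape 8 (remaining 235 GB)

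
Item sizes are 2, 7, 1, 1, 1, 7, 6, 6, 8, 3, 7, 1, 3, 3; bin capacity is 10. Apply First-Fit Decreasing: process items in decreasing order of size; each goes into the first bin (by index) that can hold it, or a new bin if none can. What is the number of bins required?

6 bins

Sorted descending: 8, 7, 7, 7, 6, 6, 3, 3, 3, 2, 1, 1, 1, 1.
Put 8 in bin 1; 2 remain.
Put 7 in bin 2; 3 remain.
Put 7 in bin 3; 3 remain.
Put 7 in bin 4; 3 remain.
Put 6 in bin 5; 4 remain.
Put 6 in bin 6; 4 remain.
Put 3 in bin 2; 0 remain.
Put 3 in bin 3; 0 remain.
Put 3 in bin 4; 0 remain.
Put 2 in bin 1; 0 remain.
Put 1 in bin 5; 3 remain.
Put 1 in bin 5; 2 remain.
Put 1 in bin 5; 1 remain.
Put 1 in bin 5; 0 remain.
Final bins: [8,2] [7,3] [7,3] [7,3] [6,1,1,1,1] [6].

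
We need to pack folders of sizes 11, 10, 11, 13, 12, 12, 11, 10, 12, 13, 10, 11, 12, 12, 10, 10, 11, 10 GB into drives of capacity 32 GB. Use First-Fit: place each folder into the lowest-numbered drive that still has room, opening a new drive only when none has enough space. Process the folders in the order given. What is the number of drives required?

Put 11 GB in drive 1; 21 GB remain.
Put 10 GB in drive 1; 11 GB remain.
Put 11 GB in drive 1; 0 GB remain.
Put 13 GB in drive 2; 19 GB remain.
Put 12 GB in drive 2; 7 GB remain.
Put 12 GB in drive 3; 20 GB remain.
Put 11 GB in drive 3; 9 GB remain.
Put 10 GB in drive 4; 22 GB remain.
Put 12 GB in drive 4; 10 GB remain.
Put 13 GB in drive 5; 19 GB remain.
Put 10 GB in drive 4; 0 GB remain.
Put 11 GB in drive 5; 8 GB remain.
Put 12 GB in drive 6; 20 GB remain.
Put 12 GB in drive 6; 8 GB remain.
Put 10 GB in drive 7; 22 GB remain.
Put 10 GB in drive 7; 12 GB remain.
Put 11 GB in drive 7; 1 GB remain.
Put 10 GB in drive 8; 22 GB remain.

8 drives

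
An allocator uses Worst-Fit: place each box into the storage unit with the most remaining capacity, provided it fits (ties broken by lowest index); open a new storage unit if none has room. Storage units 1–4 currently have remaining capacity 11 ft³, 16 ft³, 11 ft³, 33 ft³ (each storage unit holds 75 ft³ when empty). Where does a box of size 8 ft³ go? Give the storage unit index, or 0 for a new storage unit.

Storage units with room: storage unit 1 (11 ft³), storage unit 2 (16 ft³), storage unit 3 (11 ft³), storage unit 4 (33 ft³).
Most room is storage unit 4 with 33 ft³ free.

4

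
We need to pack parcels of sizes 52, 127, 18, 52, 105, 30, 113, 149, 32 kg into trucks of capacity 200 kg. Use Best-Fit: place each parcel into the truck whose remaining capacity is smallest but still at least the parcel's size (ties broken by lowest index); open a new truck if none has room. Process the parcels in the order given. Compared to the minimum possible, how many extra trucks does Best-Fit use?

Best-Fit: [52,127,18] [52,105,30] [113] [149,32] → 4 trucks.
Total size 678 kg; any packing needs at least ⌈678/200⌉ = 4 trucks.
So 4 is already optimal.

0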